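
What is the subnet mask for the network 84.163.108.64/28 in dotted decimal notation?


/28 means 28 network bits, 4 host bits
Binary: 11111111111111111111111111110000
Mask: 255.255.255.240


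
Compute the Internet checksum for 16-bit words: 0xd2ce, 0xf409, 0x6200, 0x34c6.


Sum all words (with carry folding):
+ 0xd2ce = 0xd2ce
+ 0xf409 = 0xc6d8
+ 0x6200 = 0x28d9
+ 0x34c6 = 0x5d9f
One's complement: ~0x5d9f
Checksum = 0xa260


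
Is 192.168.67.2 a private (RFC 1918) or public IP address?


RFC 1918 private ranges:
  10.0.0.0/8 (10.0.0.0 - 10.255.255.255)
  172.16.0.0/12 (172.16.0.0 - 172.31.255.255)
  192.168.0.0/16 (192.168.0.0 - 192.168.255.255)
Private (in 192.168.0.0/16)


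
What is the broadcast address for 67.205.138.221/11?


Network: 67.192.0.0/11
Host bits = 21
Set all host bits to 1:
Broadcast: 67.223.255.255


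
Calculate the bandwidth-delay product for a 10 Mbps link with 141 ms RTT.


BDP = bandwidth * RTT
= 10 Mbps * 141 ms
= 10 * 1e6 * 141 / 1000 bits
= 1410000 bits
= 176250 bytes
= 172.1191 KB
BDP = 1410000 bits (176250 bytes)


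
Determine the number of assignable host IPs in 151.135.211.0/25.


Host bits = 32 - 25 = 7
Total addresses = 2^7 = 128
Usable = total - 2 (network and broadcast)
Usable hosts: 126


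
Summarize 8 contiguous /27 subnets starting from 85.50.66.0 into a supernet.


Original prefix: /27
Number of subnets: 8 = 2^3
New prefix = 27 - 3 = 24
Supernet: 85.50.66.0/24


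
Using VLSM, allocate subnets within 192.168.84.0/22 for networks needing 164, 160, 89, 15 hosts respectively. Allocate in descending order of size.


164 hosts -> /24 (254 usable): 192.168.84.0/24
160 hosts -> /24 (254 usable): 192.168.85.0/24
89 hosts -> /25 (126 usable): 192.168.86.0/25
15 hosts -> /27 (30 usable): 192.168.86.128/27
Allocation: 192.168.84.0/24 (164 hosts, 254 usable); 192.168.85.0/24 (160 hosts, 254 usable); 192.168.86.0/25 (89 hosts, 126 usable); 192.168.86.128/27 (15 hosts, 30 usable)


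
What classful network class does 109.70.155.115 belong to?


First octet: 109
Binary: 01101101
0xxxxxxx -> Class A (1-126)
Class A, default mask 255.0.0.0 (/8)


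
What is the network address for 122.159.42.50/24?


IP:   01111010.10011111.00101010.00110010
Mask: 11111111.11111111.11111111.00000000
AND operation:
Net:  01111010.10011111.00101010.00000000
Network: 122.159.42.0/24


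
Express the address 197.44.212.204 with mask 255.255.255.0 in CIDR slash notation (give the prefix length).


Binary: 11111111.11111111.11111111.00000000
Count leading 1s
Prefix: /24


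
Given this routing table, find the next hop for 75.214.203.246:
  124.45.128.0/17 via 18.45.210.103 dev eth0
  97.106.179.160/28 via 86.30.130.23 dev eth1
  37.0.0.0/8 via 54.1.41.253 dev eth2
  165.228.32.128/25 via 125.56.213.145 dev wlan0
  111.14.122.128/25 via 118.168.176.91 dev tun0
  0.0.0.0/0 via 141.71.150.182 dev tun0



Longest prefix match for 75.214.203.246:
  /17 124.45.128.0: no
  /28 97.106.179.160: no
  /8 37.0.0.0: no
  /25 165.228.32.128: no
  /25 111.14.122.128: no
  /0 0.0.0.0: MATCH
Selected: next-hop 141.71.150.182 via tun0 (matched /0)


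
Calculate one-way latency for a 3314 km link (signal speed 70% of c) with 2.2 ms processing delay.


Speed = 0.7 * 3e5 km/s = 210000 km/s
Propagation delay = 3314 / 210000 = 0.0158 s = 15.781 ms
Processing delay = 2.2 ms
Total one-way latency = 17.981 ms


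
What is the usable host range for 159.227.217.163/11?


Network: 159.224.0.0
Broadcast: 159.255.255.255
First usable = network + 1
Last usable = broadcast - 1
Range: 159.224.0.1 to 159.255.255.254


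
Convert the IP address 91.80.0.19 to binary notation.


91 = 01011011
80 = 01010000
0 = 00000000
19 = 00010011
Binary: 01011011.01010000.00000000.00010011


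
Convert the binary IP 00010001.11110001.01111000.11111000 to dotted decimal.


00010001 = 17
11110001 = 241
01111000 = 120
11111000 = 248
IP: 17.241.120.248


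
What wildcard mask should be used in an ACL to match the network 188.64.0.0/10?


Subnet mask: 255.192.0.0
Wildcard = 255.255.255.255 - subnet mask
255 - 255 = 0
255 - 192 = 63
255 - 0 = 255
255 - 0 = 255
Wildcard: 0.63.255.255


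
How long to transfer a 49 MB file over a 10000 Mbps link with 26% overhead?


Effective throughput = 10000 * (1 - 26/100) = 7400 Mbps
File size in Mb = 49 * 8 = 392 Mb
Time = 392 / 7400
Time = 0.053 seconds


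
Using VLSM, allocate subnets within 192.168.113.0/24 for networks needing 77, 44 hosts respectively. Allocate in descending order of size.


77 hosts -> /25 (126 usable): 192.168.113.0/25
44 hosts -> /26 (62 usable): 192.168.113.128/26
Allocation: 192.168.113.0/25 (77 hosts, 126 usable); 192.168.113.128/26 (44 hosts, 62 usable)


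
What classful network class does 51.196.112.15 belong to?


First octet: 51
Binary: 00110011
0xxxxxxx -> Class A (1-126)
Class A, default mask 255.0.0.0 (/8)


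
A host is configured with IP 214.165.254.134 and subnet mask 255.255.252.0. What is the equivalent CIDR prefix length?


Binary: 11111111.11111111.11111100.00000000
Count leading 1s
Prefix: /22


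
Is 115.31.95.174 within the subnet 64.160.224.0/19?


Subnet network: 64.160.224.0
Test IP AND mask: 115.31.64.0
No, 115.31.95.174 is not in 64.160.224.0/19


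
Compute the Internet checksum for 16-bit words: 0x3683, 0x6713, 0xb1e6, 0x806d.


Sum all words (with carry folding):
+ 0x3683 = 0x3683
+ 0x6713 = 0x9d96
+ 0xb1e6 = 0x4f7d
+ 0x806d = 0xcfea
One's complement: ~0xcfea
Checksum = 0x3015


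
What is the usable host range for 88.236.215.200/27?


Network: 88.236.215.192
Broadcast: 88.236.215.223
First usable = network + 1
Last usable = broadcast - 1
Range: 88.236.215.193 to 88.236.215.222


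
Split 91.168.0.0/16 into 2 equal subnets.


New prefix = 16 + 1 = 17
Each subnet has 32768 addresses
  91.168.0.0/17
  91.168.128.0/17
Subnets: 91.168.0.0/17, 91.168.128.0/17


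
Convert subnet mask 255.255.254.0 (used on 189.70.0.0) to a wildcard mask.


Subnet mask: 255.255.254.0
Wildcard = 255.255.255.255 - subnet mask
255 - 255 = 0
255 - 255 = 0
255 - 254 = 1
255 - 0 = 255
Wildcard: 0.0.1.255


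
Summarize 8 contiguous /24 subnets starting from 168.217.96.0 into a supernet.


Original prefix: /24
Number of subnets: 8 = 2^3
New prefix = 24 - 3 = 21
Supernet: 168.217.96.0/21


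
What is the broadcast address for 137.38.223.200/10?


Network: 137.0.0.0/10
Host bits = 22
Set all host bits to 1:
Broadcast: 137.63.255.255


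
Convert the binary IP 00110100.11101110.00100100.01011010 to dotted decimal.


00110100 = 52
11101110 = 238
00100100 = 36
01011010 = 90
IP: 52.238.36.90


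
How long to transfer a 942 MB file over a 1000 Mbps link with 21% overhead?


Effective throughput = 1000 * (1 - 21/100) = 790 Mbps
File size in Mb = 942 * 8 = 7536 Mb
Time = 7536 / 790
Time = 9.5392 seconds


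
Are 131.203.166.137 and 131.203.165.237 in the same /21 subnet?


Mask: 255.255.248.0
131.203.166.137 AND mask = 131.203.160.0
131.203.165.237 AND mask = 131.203.160.0
Yes, same subnet (131.203.160.0)


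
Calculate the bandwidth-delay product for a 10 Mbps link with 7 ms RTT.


BDP = bandwidth * RTT
= 10 Mbps * 7 ms
= 10 * 1e6 * 7 / 1000 bits
= 70000 bits
= 8750 bytes
= 8.5449 KB
BDP = 70000 bits (8750 bytes)


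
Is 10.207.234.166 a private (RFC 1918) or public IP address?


RFC 1918 private ranges:
  10.0.0.0/8 (10.0.0.0 - 10.255.255.255)
  172.16.0.0/12 (172.16.0.0 - 172.31.255.255)
  192.168.0.0/16 (192.168.0.0 - 192.168.255.255)
Private (in 10.0.0.0/8)


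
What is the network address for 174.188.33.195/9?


IP:   10101110.10111100.00100001.11000011
Mask: 11111111.10000000.00000000.00000000
AND operation:
Net:  10101110.10000000.00000000.00000000
Network: 174.128.0.0/9


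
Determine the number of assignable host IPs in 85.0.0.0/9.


Host bits = 32 - 9 = 23
Total addresses = 2^23 = 8388608
Usable = total - 2 (network and broadcast)
Usable hosts: 8388606


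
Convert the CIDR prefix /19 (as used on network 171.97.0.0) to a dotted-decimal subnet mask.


/19 means 19 network bits, 13 host bits
Binary: 11111111111111111110000000000000
Mask: 255.255.224.0


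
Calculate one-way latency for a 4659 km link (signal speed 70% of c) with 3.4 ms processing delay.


Speed = 0.7 * 3e5 km/s = 210000 km/s
Propagation delay = 4659 / 210000 = 0.0222 s = 22.1857 ms
Processing delay = 3.4 ms
Total one-way latency = 25.5857 ms


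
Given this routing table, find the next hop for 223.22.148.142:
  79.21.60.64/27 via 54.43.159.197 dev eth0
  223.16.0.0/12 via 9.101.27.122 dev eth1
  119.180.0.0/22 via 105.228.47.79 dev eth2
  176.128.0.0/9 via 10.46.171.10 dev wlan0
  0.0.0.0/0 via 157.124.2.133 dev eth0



Longest prefix match for 223.22.148.142:
  /27 79.21.60.64: no
  /12 223.16.0.0: MATCH
  /22 119.180.0.0: no
  /9 176.128.0.0: no
  /0 0.0.0.0: MATCH
Selected: next-hop 9.101.27.122 via eth1 (matched /12)


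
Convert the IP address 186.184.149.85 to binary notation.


186 = 10111010
184 = 10111000
149 = 10010101
85 = 01010101
Binary: 10111010.10111000.10010101.01010101


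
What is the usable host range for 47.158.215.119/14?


Network: 47.156.0.0
Broadcast: 47.159.255.255
First usable = network + 1
Last usable = broadcast - 1
Range: 47.156.0.1 to 47.159.255.254


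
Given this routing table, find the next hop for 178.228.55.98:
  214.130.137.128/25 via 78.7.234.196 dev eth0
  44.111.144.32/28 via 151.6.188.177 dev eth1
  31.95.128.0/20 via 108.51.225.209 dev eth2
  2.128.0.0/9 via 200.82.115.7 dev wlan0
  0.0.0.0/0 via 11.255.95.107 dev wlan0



Longest prefix match for 178.228.55.98:
  /25 214.130.137.128: no
  /28 44.111.144.32: no
  /20 31.95.128.0: no
  /9 2.128.0.0: no
  /0 0.0.0.0: MATCH
Selected: next-hop 11.255.95.107 via wlan0 (matched /0)


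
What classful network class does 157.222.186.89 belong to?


First octet: 157
Binary: 10011101
10xxxxxx -> Class B (128-191)
Class B, default mask 255.255.0.0 (/16)


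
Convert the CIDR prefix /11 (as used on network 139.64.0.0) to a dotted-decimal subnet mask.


/11 means 11 network bits, 21 host bits
Binary: 11111111111000000000000000000000
Mask: 255.224.0.0


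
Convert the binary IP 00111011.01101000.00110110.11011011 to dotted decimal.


00111011 = 59
01101000 = 104
00110110 = 54
11011011 = 219
IP: 59.104.54.219


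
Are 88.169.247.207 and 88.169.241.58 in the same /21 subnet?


Mask: 255.255.248.0
88.169.247.207 AND mask = 88.169.240.0
88.169.241.58 AND mask = 88.169.240.0
Yes, same subnet (88.169.240.0)


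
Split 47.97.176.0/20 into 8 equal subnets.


New prefix = 20 + 3 = 23
Each subnet has 512 addresses
  47.97.176.0/23
  47.97.178.0/23
  47.97.180.0/23
  47.97.182.0/23
  47.97.184.0/23
  47.97.186.0/23
  47.97.188.0/23
  47.97.190.0/23
Subnets: 47.97.176.0/23, 47.97.178.0/23, 47.97.180.0/23, 47.97.182.0/23, 47.97.184.0/23, 47.97.186.0/23, 47.97.188.0/23, 47.97.190.0/23


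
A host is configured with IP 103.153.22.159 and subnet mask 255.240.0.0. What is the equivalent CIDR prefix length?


Binary: 11111111.11110000.00000000.00000000
Count leading 1s
Prefix: /12


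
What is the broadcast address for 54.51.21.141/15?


Network: 54.50.0.0/15
Host bits = 17
Set all host bits to 1:
Broadcast: 54.51.255.255


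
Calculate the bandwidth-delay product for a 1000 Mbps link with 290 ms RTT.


BDP = bandwidth * RTT
= 1000 Mbps * 290 ms
= 1000 * 1e6 * 290 / 1000 bits
= 290000000 bits
= 36250000 bytes
= 35400.3906 KB
BDP = 290000000 bits (36250000 bytes)


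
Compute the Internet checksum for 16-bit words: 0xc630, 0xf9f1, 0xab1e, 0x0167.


Sum all words (with carry folding):
+ 0xc630 = 0xc630
+ 0xf9f1 = 0xc022
+ 0xab1e = 0x6b41
+ 0x0167 = 0x6ca8
One's complement: ~0x6ca8
Checksum = 0x9357


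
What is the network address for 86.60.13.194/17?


IP:   01010110.00111100.00001101.11000010
Mask: 11111111.11111111.10000000.00000000
AND operation:
Net:  01010110.00111100.00000000.00000000
Network: 86.60.0.0/17


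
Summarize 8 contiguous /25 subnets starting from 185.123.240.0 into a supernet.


Original prefix: /25
Number of subnets: 8 = 2^3
New prefix = 25 - 3 = 22
Supernet: 185.123.240.0/22


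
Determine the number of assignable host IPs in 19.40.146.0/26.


Host bits = 32 - 26 = 6
Total addresses = 2^6 = 64
Usable = total - 2 (network and broadcast)
Usable hosts: 62


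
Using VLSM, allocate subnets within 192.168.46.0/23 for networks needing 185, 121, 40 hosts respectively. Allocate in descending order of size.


185 hosts -> /24 (254 usable): 192.168.46.0/24
121 hosts -> /25 (126 usable): 192.168.47.0/25
40 hosts -> /26 (62 usable): 192.168.47.128/26
Allocation: 192.168.46.0/24 (185 hosts, 254 usable); 192.168.47.0/25 (121 hosts, 126 usable); 192.168.47.128/26 (40 hosts, 62 usable)


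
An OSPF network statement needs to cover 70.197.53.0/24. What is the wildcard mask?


Subnet mask: 255.255.255.0
Wildcard = 255.255.255.255 - subnet mask
255 - 255 = 0
255 - 255 = 0
255 - 255 = 0
255 - 0 = 255
Wildcard: 0.0.0.255


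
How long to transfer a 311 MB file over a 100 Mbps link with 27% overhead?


Effective throughput = 100 * (1 - 27/100) = 73 Mbps
File size in Mb = 311 * 8 = 2488 Mb
Time = 2488 / 73
Time = 34.0822 seconds


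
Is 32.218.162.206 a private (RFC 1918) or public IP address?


RFC 1918 private ranges:
  10.0.0.0/8 (10.0.0.0 - 10.255.255.255)
  172.16.0.0/12 (172.16.0.0 - 172.31.255.255)
  192.168.0.0/16 (192.168.0.0 - 192.168.255.255)
Public (not in any RFC 1918 range)


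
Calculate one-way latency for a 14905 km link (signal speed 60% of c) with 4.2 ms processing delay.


Speed = 0.6 * 3e5 km/s = 180000 km/s
Propagation delay = 14905 / 180000 = 0.0828 s = 82.8056 ms
Processing delay = 4.2 ms
Total one-way latency = 87.0056 ms


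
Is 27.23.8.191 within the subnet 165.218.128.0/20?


Subnet network: 165.218.128.0
Test IP AND mask: 27.23.0.0
No, 27.23.8.191 is not in 165.218.128.0/20


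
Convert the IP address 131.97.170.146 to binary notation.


131 = 10000011
97 = 01100001
170 = 10101010
146 = 10010010
Binary: 10000011.01100001.10101010.10010010


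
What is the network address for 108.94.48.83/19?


IP:   01101100.01011110.00110000.01010011
Mask: 11111111.11111111.11100000.00000000
AND operation:
Net:  01101100.01011110.00100000.00000000
Network: 108.94.32.0/19


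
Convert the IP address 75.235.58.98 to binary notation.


75 = 01001011
235 = 11101011
58 = 00111010
98 = 01100010
Binary: 01001011.11101011.00111010.01100010


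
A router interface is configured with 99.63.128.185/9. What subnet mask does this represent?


/9 means 9 network bits, 23 host bits
Binary: 11111111100000000000000000000000
Mask: 255.128.0.0


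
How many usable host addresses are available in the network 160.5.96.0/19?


Host bits = 32 - 19 = 13
Total addresses = 2^13 = 8192
Usable = total - 2 (network and broadcast)
Usable hosts: 8190


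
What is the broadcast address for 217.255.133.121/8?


Network: 217.0.0.0/8
Host bits = 24
Set all host bits to 1:
Broadcast: 217.255.255.255


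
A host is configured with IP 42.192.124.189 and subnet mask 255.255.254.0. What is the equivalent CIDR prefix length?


Binary: 11111111.11111111.11111110.00000000
Count leading 1s
Prefix: /23


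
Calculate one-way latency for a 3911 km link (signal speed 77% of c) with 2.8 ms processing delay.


Speed = 0.77 * 3e5 km/s = 231000 km/s
Propagation delay = 3911 / 231000 = 0.0169 s = 16.9307 ms
Processing delay = 2.8 ms
Total one-way latency = 19.7307 ms


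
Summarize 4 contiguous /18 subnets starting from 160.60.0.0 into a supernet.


Original prefix: /18
Number of subnets: 4 = 2^2
New prefix = 18 - 2 = 16
Supernet: 160.60.0.0/16


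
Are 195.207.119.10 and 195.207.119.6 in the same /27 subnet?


Mask: 255.255.255.224
195.207.119.10 AND mask = 195.207.119.0
195.207.119.6 AND mask = 195.207.119.0
Yes, same subnet (195.207.119.0)


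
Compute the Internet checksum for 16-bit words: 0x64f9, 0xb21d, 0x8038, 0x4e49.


Sum all words (with carry folding):
+ 0x64f9 = 0x64f9
+ 0xb21d = 0x1717
+ 0x8038 = 0x974f
+ 0x4e49 = 0xe598
One's complement: ~0xe598
Checksum = 0x1a67


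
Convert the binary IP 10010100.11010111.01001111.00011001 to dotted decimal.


10010100 = 148
11010111 = 215
01001111 = 79
00011001 = 25
IP: 148.215.79.25


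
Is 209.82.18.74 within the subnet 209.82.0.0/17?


Subnet network: 209.82.0.0
Test IP AND mask: 209.82.0.0
Yes, 209.82.18.74 is in 209.82.0.0/17


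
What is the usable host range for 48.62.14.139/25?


Network: 48.62.14.128
Broadcast: 48.62.14.255
First usable = network + 1
Last usable = broadcast - 1
Range: 48.62.14.129 to 48.62.14.254


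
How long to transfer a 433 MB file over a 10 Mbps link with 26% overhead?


Effective throughput = 10 * (1 - 26/100) = 7.4 Mbps
File size in Mb = 433 * 8 = 3464 Mb
Time = 3464 / 7.4
Time = 468.1081 seconds


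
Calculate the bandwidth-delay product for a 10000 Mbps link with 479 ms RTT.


BDP = bandwidth * RTT
= 10000 Mbps * 479 ms
= 10000 * 1e6 * 479 / 1000 bits
= 4790000000 bits
= 598750000 bytes
= 584716.7969 KB
BDP = 4790000000 bits (598750000 bytes)


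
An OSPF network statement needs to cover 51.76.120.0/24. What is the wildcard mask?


Subnet mask: 255.255.255.0
Wildcard = 255.255.255.255 - subnet mask
255 - 255 = 0
255 - 255 = 0
255 - 255 = 0
255 - 0 = 255
Wildcard: 0.0.0.255


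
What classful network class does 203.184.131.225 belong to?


First octet: 203
Binary: 11001011
110xxxxx -> Class C (192-223)
Class C, default mask 255.255.255.0 (/24)


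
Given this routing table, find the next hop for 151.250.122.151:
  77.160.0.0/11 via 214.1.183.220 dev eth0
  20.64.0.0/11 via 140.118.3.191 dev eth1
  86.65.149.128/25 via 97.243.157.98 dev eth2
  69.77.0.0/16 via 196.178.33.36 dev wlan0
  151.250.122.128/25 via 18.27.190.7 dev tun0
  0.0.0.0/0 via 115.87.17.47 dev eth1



Longest prefix match for 151.250.122.151:
  /11 77.160.0.0: no
  /11 20.64.0.0: no
  /25 86.65.149.128: no
  /16 69.77.0.0: no
  /25 151.250.122.128: MATCH
  /0 0.0.0.0: MATCH
Selected: next-hop 18.27.190.7 via tun0 (matched /25)


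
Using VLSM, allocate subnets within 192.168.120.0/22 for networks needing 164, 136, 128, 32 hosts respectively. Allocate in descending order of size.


164 hosts -> /24 (254 usable): 192.168.120.0/24
136 hosts -> /24 (254 usable): 192.168.121.0/24
128 hosts -> /24 (254 usable): 192.168.122.0/24
32 hosts -> /26 (62 usable): 192.168.123.0/26
Allocation: 192.168.120.0/24 (164 hosts, 254 usable); 192.168.121.0/24 (136 hosts, 254 usable); 192.168.122.0/24 (128 hosts, 254 usable); 192.168.123.0/26 (32 hosts, 62 usable)


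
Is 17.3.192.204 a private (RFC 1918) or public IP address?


RFC 1918 private ranges:
  10.0.0.0/8 (10.0.0.0 - 10.255.255.255)
  172.16.0.0/12 (172.16.0.0 - 172.31.255.255)
  192.168.0.0/16 (192.168.0.0 - 192.168.255.255)
Public (not in any RFC 1918 range)


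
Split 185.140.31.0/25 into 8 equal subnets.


New prefix = 25 + 3 = 28
Each subnet has 16 addresses
  185.140.31.0/28
  185.140.31.16/28
  185.140.31.32/28
  185.140.31.48/28
  185.140.31.64/28
  185.140.31.80/28
  185.140.31.96/28
  185.140.31.112/28
Subnets: 185.140.31.0/28, 185.140.31.16/28, 185.140.31.32/28, 185.140.31.48/28, 185.140.31.64/28, 185.140.31.80/28, 185.140.31.96/28, 185.140.31.112/28


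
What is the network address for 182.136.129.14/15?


IP:   10110110.10001000.10000001.00001110
Mask: 11111111.11111110.00000000.00000000
AND operation:
Net:  10110110.10001000.00000000.00000000
Network: 182.136.0.0/15


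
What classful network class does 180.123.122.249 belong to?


First octet: 180
Binary: 10110100
10xxxxxx -> Class B (128-191)
Class B, default mask 255.255.0.0 (/16)


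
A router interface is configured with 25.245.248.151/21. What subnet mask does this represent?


/21 means 21 network bits, 11 host bits
Binary: 11111111111111111111100000000000
Mask: 255.255.248.0


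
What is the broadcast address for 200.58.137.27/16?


Network: 200.58.0.0/16
Host bits = 16
Set all host bits to 1:
Broadcast: 200.58.255.255


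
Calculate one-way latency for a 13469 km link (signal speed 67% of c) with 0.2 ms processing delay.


Speed = 0.67 * 3e5 km/s = 201000 km/s
Propagation delay = 13469 / 201000 = 0.067 s = 67.01 ms
Processing delay = 0.2 ms
Total one-way latency = 67.21 ms


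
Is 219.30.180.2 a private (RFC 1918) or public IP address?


RFC 1918 private ranges:
  10.0.0.0/8 (10.0.0.0 - 10.255.255.255)
  172.16.0.0/12 (172.16.0.0 - 172.31.255.255)
  192.168.0.0/16 (192.168.0.0 - 192.168.255.255)
Public (not in any RFC 1918 range)


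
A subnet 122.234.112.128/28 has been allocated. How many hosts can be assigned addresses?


Host bits = 32 - 28 = 4
Total addresses = 2^4 = 16
Usable = total - 2 (network and broadcast)
Usable hosts: 14


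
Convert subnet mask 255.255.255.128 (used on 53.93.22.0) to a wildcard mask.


Subnet mask: 255.255.255.128
Wildcard = 255.255.255.255 - subnet mask
255 - 255 = 0
255 - 255 = 0
255 - 255 = 0
255 - 128 = 127
Wildcard: 0.0.0.127


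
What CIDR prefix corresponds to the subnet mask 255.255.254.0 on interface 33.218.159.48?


Binary: 11111111.11111111.11111110.00000000
Count leading 1s
Prefix: /23


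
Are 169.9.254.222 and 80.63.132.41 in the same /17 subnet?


Mask: 255.255.128.0
169.9.254.222 AND mask = 169.9.128.0
80.63.132.41 AND mask = 80.63.128.0
No, different subnets (169.9.128.0 vs 80.63.128.0)


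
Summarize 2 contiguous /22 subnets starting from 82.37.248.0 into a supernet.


Original prefix: /22
Number of subnets: 2 = 2^1
New prefix = 22 - 1 = 21
Supernet: 82.37.248.0/21


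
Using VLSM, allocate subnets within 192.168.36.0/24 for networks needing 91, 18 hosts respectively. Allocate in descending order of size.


91 hosts -> /25 (126 usable): 192.168.36.0/25
18 hosts -> /27 (30 usable): 192.168.36.128/27
Allocation: 192.168.36.0/25 (91 hosts, 126 usable); 192.168.36.128/27 (18 hosts, 30 usable)


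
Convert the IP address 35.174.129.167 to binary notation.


35 = 00100011
174 = 10101110
129 = 10000001
167 = 10100111
Binary: 00100011.10101110.10000001.10100111


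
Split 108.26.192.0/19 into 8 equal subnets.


New prefix = 19 + 3 = 22
Each subnet has 1024 addresses
  108.26.192.0/22
  108.26.196.0/22
  108.26.200.0/22
  108.26.204.0/22
  108.26.208.0/22
  108.26.212.0/22
  108.26.216.0/22
  108.26.220.0/22
Subnets: 108.26.192.0/22, 108.26.196.0/22, 108.26.200.0/22, 108.26.204.0/22, 108.26.208.0/22, 108.26.212.0/22, 108.26.216.0/22, 108.26.220.0/22


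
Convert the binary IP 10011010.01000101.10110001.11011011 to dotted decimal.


10011010 = 154
01000101 = 69
10110001 = 177
11011011 = 219
IP: 154.69.177.219


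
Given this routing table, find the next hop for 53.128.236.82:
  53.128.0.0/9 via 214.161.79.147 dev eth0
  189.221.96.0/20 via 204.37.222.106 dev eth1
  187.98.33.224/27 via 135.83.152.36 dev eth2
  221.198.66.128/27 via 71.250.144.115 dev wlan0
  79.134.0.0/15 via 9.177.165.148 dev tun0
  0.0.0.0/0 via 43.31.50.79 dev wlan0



Longest prefix match for 53.128.236.82:
  /9 53.128.0.0: MATCH
  /20 189.221.96.0: no
  /27 187.98.33.224: no
  /27 221.198.66.128: no
  /15 79.134.0.0: no
  /0 0.0.0.0: MATCH
Selected: next-hop 214.161.79.147 via eth0 (matched /9)


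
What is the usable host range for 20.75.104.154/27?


Network: 20.75.104.128
Broadcast: 20.75.104.159
First usable = network + 1
Last usable = broadcast - 1
Range: 20.75.104.129 to 20.75.104.158


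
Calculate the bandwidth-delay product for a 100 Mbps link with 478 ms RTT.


BDP = bandwidth * RTT
= 100 Mbps * 478 ms
= 100 * 1e6 * 478 / 1000 bits
= 47800000 bits
= 5975000 bytes
= 5834.9609 KB
BDP = 47800000 bits (5975000 bytes)


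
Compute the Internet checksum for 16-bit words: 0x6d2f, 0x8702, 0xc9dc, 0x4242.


Sum all words (with carry folding):
+ 0x6d2f = 0x6d2f
+ 0x8702 = 0xf431
+ 0xc9dc = 0xbe0e
+ 0x4242 = 0x0051
One's complement: ~0x0051
Checksum = 0xffae


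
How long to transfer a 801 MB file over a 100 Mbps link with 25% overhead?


Effective throughput = 100 * (1 - 25/100) = 75 Mbps
File size in Mb = 801 * 8 = 6408 Mb
Time = 6408 / 75
Time = 85.44 seconds


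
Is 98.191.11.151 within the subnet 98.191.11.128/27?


Subnet network: 98.191.11.128
Test IP AND mask: 98.191.11.128
Yes, 98.191.11.151 is in 98.191.11.128/27


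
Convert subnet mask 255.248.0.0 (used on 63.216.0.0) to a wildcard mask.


Subnet mask: 255.248.0.0
Wildcard = 255.255.255.255 - subnet mask
255 - 255 = 0
255 - 248 = 7
255 - 0 = 255
255 - 0 = 255
Wildcard: 0.7.255.255


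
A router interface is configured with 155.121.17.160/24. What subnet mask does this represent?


/24 means 24 network bits, 8 host bits
Binary: 11111111111111111111111100000000
Mask: 255.255.255.0


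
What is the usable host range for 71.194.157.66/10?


Network: 71.192.0.0
Broadcast: 71.255.255.255
First usable = network + 1
Last usable = broadcast - 1
Range: 71.192.0.1 to 71.255.255.254


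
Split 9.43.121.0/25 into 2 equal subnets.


New prefix = 25 + 1 = 26
Each subnet has 64 addresses
  9.43.121.0/26
  9.43.121.64/26
Subnets: 9.43.121.0/26, 9.43.121.64/26


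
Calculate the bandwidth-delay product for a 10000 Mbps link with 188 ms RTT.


BDP = bandwidth * RTT
= 10000 Mbps * 188 ms
= 10000 * 1e6 * 188 / 1000 bits
= 1880000000 bits
= 235000000 bytes
= 229492.1875 KB
BDP = 1880000000 bits (235000000 bytes)


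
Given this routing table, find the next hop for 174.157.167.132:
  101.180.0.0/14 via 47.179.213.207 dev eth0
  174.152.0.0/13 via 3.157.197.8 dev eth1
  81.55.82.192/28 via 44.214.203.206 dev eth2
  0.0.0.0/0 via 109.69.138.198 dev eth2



Longest prefix match for 174.157.167.132:
  /14 101.180.0.0: no
  /13 174.152.0.0: MATCH
  /28 81.55.82.192: no
  /0 0.0.0.0: MATCH
Selected: next-hop 3.157.197.8 via eth1 (matched /13)


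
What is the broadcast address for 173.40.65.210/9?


Network: 173.0.0.0/9
Host bits = 23
Set all host bits to 1:
Broadcast: 173.127.255.255


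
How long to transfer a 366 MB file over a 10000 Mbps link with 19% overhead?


Effective throughput = 10000 * (1 - 19/100) = 8100.0 Mbps
File size in Mb = 366 * 8 = 2928 Mb
Time = 2928 / 8100.0
Time = 0.3615 seconds


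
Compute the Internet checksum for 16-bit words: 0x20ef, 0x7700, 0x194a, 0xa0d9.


Sum all words (with carry folding):
+ 0x20ef = 0x20ef
+ 0x7700 = 0x97ef
+ 0x194a = 0xb139
+ 0xa0d9 = 0x5213
One's complement: ~0x5213
Checksum = 0xadec


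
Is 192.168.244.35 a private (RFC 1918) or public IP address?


RFC 1918 private ranges:
  10.0.0.0/8 (10.0.0.0 - 10.255.255.255)
  172.16.0.0/12 (172.16.0.0 - 172.31.255.255)
  192.168.0.0/16 (192.168.0.0 - 192.168.255.255)
Private (in 192.168.0.0/16)


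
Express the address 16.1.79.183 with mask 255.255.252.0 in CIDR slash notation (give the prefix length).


Binary: 11111111.11111111.11111100.00000000
Count leading 1s
Prefix: /22


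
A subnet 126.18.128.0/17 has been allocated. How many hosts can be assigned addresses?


Host bits = 32 - 17 = 15
Total addresses = 2^15 = 32768
Usable = total - 2 (network and broadcast)
Usable hosts: 32766


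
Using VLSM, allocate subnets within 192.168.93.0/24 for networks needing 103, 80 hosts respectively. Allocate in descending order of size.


103 hosts -> /25 (126 usable): 192.168.93.0/25
80 hosts -> /25 (126 usable): 192.168.93.128/25
Allocation: 192.168.93.0/25 (103 hosts, 126 usable); 192.168.93.128/25 (80 hosts, 126 usable)


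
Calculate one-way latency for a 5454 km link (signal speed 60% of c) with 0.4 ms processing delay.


Speed = 0.6 * 3e5 km/s = 180000 km/s
Propagation delay = 5454 / 180000 = 0.0303 s = 30.3 ms
Processing delay = 0.4 ms
Total one-way latency = 30.7 ms


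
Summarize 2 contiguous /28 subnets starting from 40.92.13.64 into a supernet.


Original prefix: /28
Number of subnets: 2 = 2^1
New prefix = 28 - 1 = 27
Supernet: 40.92.13.64/27


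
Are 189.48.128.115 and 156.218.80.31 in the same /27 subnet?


Mask: 255.255.255.224
189.48.128.115 AND mask = 189.48.128.96
156.218.80.31 AND mask = 156.218.80.0
No, different subnets (189.48.128.96 vs 156.218.80.0)


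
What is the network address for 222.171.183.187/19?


IP:   11011110.10101011.10110111.10111011
Mask: 11111111.11111111.11100000.00000000
AND operation:
Net:  11011110.10101011.10100000.00000000
Network: 222.171.160.0/19


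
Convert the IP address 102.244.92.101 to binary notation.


102 = 01100110
244 = 11110100
92 = 01011100
101 = 01100101
Binary: 01100110.11110100.01011100.01100101


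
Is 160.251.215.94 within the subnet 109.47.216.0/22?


Subnet network: 109.47.216.0
Test IP AND mask: 160.251.212.0
No, 160.251.215.94 is not in 109.47.216.0/22


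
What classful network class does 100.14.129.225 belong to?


First octet: 100
Binary: 01100100
0xxxxxxx -> Class A (1-126)
Class A, default mask 255.0.0.0 (/8)


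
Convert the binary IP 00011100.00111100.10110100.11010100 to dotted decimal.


00011100 = 28
00111100 = 60
10110100 = 180
11010100 = 212
IP: 28.60.180.212


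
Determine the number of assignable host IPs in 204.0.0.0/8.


Host bits = 32 - 8 = 24
Total addresses = 2^24 = 16777216
Usable = total - 2 (network and broadcast)
Usable hosts: 16777214


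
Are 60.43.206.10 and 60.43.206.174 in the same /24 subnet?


Mask: 255.255.255.0
60.43.206.10 AND mask = 60.43.206.0
60.43.206.174 AND mask = 60.43.206.0
Yes, same subnet (60.43.206.0)


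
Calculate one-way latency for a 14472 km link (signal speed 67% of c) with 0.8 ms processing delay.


Speed = 0.67 * 3e5 km/s = 201000 km/s
Propagation delay = 14472 / 201000 = 0.072 s = 72 ms
Processing delay = 0.8 ms
Total one-way latency = 72.8 ms


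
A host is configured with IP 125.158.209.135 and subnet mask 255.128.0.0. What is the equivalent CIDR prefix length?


Binary: 11111111.10000000.00000000.00000000
Count leading 1s
Prefix: /9


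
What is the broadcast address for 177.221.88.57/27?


Network: 177.221.88.32/27
Host bits = 5
Set all host bits to 1:
Broadcast: 177.221.88.63


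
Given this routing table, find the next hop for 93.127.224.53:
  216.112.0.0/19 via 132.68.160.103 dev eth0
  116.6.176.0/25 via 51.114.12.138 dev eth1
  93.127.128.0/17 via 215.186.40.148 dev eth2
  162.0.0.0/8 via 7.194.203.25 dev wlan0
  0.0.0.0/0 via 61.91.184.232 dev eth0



Longest prefix match for 93.127.224.53:
  /19 216.112.0.0: no
  /25 116.6.176.0: no
  /17 93.127.128.0: MATCH
  /8 162.0.0.0: no
  /0 0.0.0.0: MATCH
Selected: next-hop 215.186.40.148 via eth2 (matched /17)


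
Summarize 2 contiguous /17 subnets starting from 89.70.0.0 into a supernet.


Original prefix: /17
Number of subnets: 2 = 2^1
New prefix = 17 - 1 = 16
Supernet: 89.70.0.0/16


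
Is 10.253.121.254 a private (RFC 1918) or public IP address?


RFC 1918 private ranges:
  10.0.0.0/8 (10.0.0.0 - 10.255.255.255)
  172.16.0.0/12 (172.16.0.0 - 172.31.255.255)
  192.168.0.0/16 (192.168.0.0 - 192.168.255.255)
Private (in 10.0.0.0/8)


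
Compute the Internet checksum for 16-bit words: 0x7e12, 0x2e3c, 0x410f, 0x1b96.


Sum all words (with carry folding):
+ 0x7e12 = 0x7e12
+ 0x2e3c = 0xac4e
+ 0x410f = 0xed5d
+ 0x1b96 = 0x08f4
One's complement: ~0x08f4
Checksum = 0xf70b


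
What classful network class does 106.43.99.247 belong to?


First octet: 106
Binary: 01101010
0xxxxxxx -> Class A (1-126)
Class A, default mask 255.0.0.0 (/8)


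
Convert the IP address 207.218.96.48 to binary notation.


207 = 11001111
218 = 11011010
96 = 01100000
48 = 00110000
Binary: 11001111.11011010.01100000.00110000


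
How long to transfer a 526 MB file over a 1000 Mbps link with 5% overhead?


Effective throughput = 1000 * (1 - 5/100) = 950 Mbps
File size in Mb = 526 * 8 = 4208 Mb
Time = 4208 / 950
Time = 4.4295 seconds


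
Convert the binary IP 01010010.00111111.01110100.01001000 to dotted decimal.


01010010 = 82
00111111 = 63
01110100 = 116
01001000 = 72
IP: 82.63.116.72


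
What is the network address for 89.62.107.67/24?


IP:   01011001.00111110.01101011.01000011
Mask: 11111111.11111111.11111111.00000000
AND operation:
Net:  01011001.00111110.01101011.00000000
Network: 89.62.107.0/24


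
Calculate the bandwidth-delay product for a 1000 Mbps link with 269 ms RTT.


BDP = bandwidth * RTT
= 1000 Mbps * 269 ms
= 1000 * 1e6 * 269 / 1000 bits
= 269000000 bits
= 33625000 bytes
= 32836.9141 KB
BDP = 269000000 bits (33625000 bytes)


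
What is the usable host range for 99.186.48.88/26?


Network: 99.186.48.64
Broadcast: 99.186.48.127
First usable = network + 1
Last usable = broadcast - 1
Range: 99.186.48.65 to 99.186.48.126


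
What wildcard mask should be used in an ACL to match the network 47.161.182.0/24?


Subnet mask: 255.255.255.0
Wildcard = 255.255.255.255 - subnet mask
255 - 255 = 0
255 - 255 = 0
255 - 255 = 0
255 - 0 = 255
Wildcard: 0.0.0.255


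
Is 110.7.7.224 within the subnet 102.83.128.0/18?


Subnet network: 102.83.128.0
Test IP AND mask: 110.7.0.0
No, 110.7.7.224 is not in 102.83.128.0/18


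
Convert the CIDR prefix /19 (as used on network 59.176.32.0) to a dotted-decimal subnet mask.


/19 means 19 network bits, 13 host bits
Binary: 11111111111111111110000000000000
Mask: 255.255.224.0


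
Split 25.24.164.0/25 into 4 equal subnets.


New prefix = 25 + 2 = 27
Each subnet has 32 addresses
  25.24.164.0/27
  25.24.164.32/27
  25.24.164.64/27
  25.24.164.96/27
Subnets: 25.24.164.0/27, 25.24.164.32/27, 25.24.164.64/27, 25.24.164.96/27


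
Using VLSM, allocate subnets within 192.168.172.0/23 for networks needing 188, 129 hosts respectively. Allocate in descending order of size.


188 hosts -> /24 (254 usable): 192.168.172.0/24
129 hosts -> /24 (254 usable): 192.168.173.0/24
Allocation: 192.168.172.0/24 (188 hosts, 254 usable); 192.168.173.0/24 (129 hosts, 254 usable)


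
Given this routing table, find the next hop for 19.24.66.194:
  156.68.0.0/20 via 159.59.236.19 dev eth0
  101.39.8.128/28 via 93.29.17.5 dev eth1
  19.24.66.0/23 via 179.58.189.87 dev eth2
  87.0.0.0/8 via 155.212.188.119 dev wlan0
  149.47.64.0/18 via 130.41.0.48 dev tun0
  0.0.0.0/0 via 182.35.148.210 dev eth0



Longest prefix match for 19.24.66.194:
  /20 156.68.0.0: no
  /28 101.39.8.128: no
  /23 19.24.66.0: MATCH
  /8 87.0.0.0: no
  /18 149.47.64.0: no
  /0 0.0.0.0: MATCH
Selected: next-hop 179.58.189.87 via eth2 (matched /23)


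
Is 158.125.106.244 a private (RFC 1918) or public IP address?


RFC 1918 private ranges:
  10.0.0.0/8 (10.0.0.0 - 10.255.255.255)
  172.16.0.0/12 (172.16.0.0 - 172.31.255.255)
  192.168.0.0/16 (192.168.0.0 - 192.168.255.255)
Public (not in any RFC 1918 range)


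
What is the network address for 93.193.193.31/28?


IP:   01011101.11000001.11000001.00011111
Mask: 11111111.11111111.11111111.11110000
AND operation:
Net:  01011101.11000001.11000001.00010000
Network: 93.193.193.16/28


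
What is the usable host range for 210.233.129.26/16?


Network: 210.233.0.0
Broadcast: 210.233.255.255
First usable = network + 1
Last usable = broadcast - 1
Range: 210.233.0.1 to 210.233.255.254


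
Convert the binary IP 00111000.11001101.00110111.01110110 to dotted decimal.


00111000 = 56
11001101 = 205
00110111 = 55
01110110 = 118
IP: 56.205.55.118


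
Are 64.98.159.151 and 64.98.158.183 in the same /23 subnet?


Mask: 255.255.254.0
64.98.159.151 AND mask = 64.98.158.0
64.98.158.183 AND mask = 64.98.158.0
Yes, same subnet (64.98.158.0)


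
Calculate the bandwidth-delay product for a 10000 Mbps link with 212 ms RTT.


BDP = bandwidth * RTT
= 10000 Mbps * 212 ms
= 10000 * 1e6 * 212 / 1000 bits
= 2120000000 bits
= 265000000 bytes
= 258789.0625 KB
BDP = 2120000000 bits (265000000 bytes)


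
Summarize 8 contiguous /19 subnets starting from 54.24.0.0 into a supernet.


Original prefix: /19
Number of subnets: 8 = 2^3
New prefix = 19 - 3 = 16
Supernet: 54.24.0.0/16


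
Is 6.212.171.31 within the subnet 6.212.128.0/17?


Subnet network: 6.212.128.0
Test IP AND mask: 6.212.128.0
Yes, 6.212.171.31 is in 6.212.128.0/17


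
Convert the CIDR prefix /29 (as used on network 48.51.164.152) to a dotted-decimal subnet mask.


/29 means 29 network bits, 3 host bits
Binary: 11111111111111111111111111111000
Mask: 255.255.255.248


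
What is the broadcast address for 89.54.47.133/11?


Network: 89.32.0.0/11
Host bits = 21
Set all host bits to 1:
Broadcast: 89.63.255.255


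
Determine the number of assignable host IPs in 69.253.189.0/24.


Host bits = 32 - 24 = 8
Total addresses = 2^8 = 256
Usable = total - 2 (network and broadcast)
Usable hosts: 254


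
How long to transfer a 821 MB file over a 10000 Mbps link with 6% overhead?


Effective throughput = 10000 * (1 - 6/100) = 9400 Mbps
File size in Mb = 821 * 8 = 6568 Mb
Time = 6568 / 9400
Time = 0.6987 seconds


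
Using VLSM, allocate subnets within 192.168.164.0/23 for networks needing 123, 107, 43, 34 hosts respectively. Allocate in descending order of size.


123 hosts -> /25 (126 usable): 192.168.164.0/25
107 hosts -> /25 (126 usable): 192.168.164.128/25
43 hosts -> /26 (62 usable): 192.168.165.0/26
34 hosts -> /26 (62 usable): 192.168.165.64/26
Allocation: 192.168.164.0/25 (123 hosts, 126 usable); 192.168.164.128/25 (107 hosts, 126 usable); 192.168.165.0/26 (43 hosts, 62 usable); 192.168.165.64/26 (34 hosts, 62 usable)


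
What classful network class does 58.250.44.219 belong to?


First octet: 58
Binary: 00111010
0xxxxxxx -> Class A (1-126)
Class A, default mask 255.0.0.0 (/8)


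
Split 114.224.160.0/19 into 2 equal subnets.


New prefix = 19 + 1 = 20
Each subnet has 4096 addresses
  114.224.160.0/20
  114.224.176.0/20
Subnets: 114.224.160.0/20, 114.224.176.0/20


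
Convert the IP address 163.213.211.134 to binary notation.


163 = 10100011
213 = 11010101
211 = 11010011
134 = 10000110
Binary: 10100011.11010101.11010011.10000110


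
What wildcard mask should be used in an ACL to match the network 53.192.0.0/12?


Subnet mask: 255.240.0.0
Wildcard = 255.255.255.255 - subnet mask
255 - 255 = 0
255 - 240 = 15
255 - 0 = 255
255 - 0 = 255
Wildcard: 0.15.255.255


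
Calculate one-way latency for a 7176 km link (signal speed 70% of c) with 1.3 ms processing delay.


Speed = 0.7 * 3e5 km/s = 210000 km/s
Propagation delay = 7176 / 210000 = 0.0342 s = 34.1714 ms
Processing delay = 1.3 ms
Total one-way latency = 35.4714 ms


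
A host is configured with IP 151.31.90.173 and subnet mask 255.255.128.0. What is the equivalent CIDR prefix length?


Binary: 11111111.11111111.10000000.00000000
Count leading 1s
Prefix: /17


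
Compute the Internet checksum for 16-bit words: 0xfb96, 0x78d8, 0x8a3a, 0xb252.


Sum all words (with carry folding):
+ 0xfb96 = 0xfb96
+ 0x78d8 = 0x746f
+ 0x8a3a = 0xfea9
+ 0xb252 = 0xb0fc
One's complement: ~0xb0fc
Checksum = 0x4f03


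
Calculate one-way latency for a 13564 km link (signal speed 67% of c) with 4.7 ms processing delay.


Speed = 0.67 * 3e5 km/s = 201000 km/s
Propagation delay = 13564 / 201000 = 0.0675 s = 67.4826 ms
Processing delay = 4.7 ms
Total one-way latency = 72.1826 ms


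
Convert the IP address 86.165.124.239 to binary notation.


86 = 01010110
165 = 10100101
124 = 01111100
239 = 11101111
Binary: 01010110.10100101.01111100.11101111


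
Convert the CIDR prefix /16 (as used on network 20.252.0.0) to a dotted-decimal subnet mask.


/16 means 16 network bits, 16 host bits
Binary: 11111111111111110000000000000000
Mask: 255.255.0.0
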